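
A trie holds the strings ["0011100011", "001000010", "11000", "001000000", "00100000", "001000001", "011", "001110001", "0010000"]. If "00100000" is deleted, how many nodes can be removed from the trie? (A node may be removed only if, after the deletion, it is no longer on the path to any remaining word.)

0

After clearing the end-marker at "00100000", prune upward until reaching a node still needed by another word.
Every node on "00100000" is still needed (e.g. by "001000000"), so nothing is freed.
Nodes removed: 0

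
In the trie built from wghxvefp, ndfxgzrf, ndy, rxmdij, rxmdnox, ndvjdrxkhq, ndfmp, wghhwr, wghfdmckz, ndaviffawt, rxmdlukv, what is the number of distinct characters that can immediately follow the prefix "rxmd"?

3

Follow the path "rxmd" to its node, then look at its outgoing edges.
Distinct next characters after "rxmd": i, l, n.
That node has 3 child edges.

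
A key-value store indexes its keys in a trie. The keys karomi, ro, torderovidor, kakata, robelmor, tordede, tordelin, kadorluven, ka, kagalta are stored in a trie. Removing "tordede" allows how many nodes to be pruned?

2

A node on "tordede"'s path can go only if nothing else ends at it or branches off below it.
The suffix "de" (2 nodes) is used only by "tordede"; the node for "torde" still has the child "r", so pruning stops there.
Nodes removed: 2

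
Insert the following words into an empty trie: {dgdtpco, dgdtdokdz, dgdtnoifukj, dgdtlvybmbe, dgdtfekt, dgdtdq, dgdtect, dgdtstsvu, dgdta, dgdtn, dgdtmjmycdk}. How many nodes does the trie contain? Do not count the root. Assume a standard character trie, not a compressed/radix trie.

Trace insertions, counting only characters that open a new branch:
  "dgdtpco" → 7 new (d, g, d, t, p, c, o)
  "dgdtdokdz" → prefix "dgdt" already present; 5 new (d, o, k, d, z)
  "dgdtnoifukj" → prefix "dgdt" already present; 7 new (n, o, i, f, u, k, j)
  "dgdtlvybmbe" → prefix "dgdt" already present; 7 new (l, v, y, b, m, b, e)
  "dgdtfekt" → prefix "dgdt" already present; 4 new (f, e, k, t)
  "dgdtdq" → prefix "dgdtd" already present; 1 new (q)
  "dgdtect" → prefix "dgdt" already present; 3 new (e, c, t)
  "dgdtstsvu" → prefix "dgdt" already present; 5 new (s, t, s, v, u)
  "dgdta" → prefix "dgdt" already present; 1 new (a)
  "dgdtn" → prefix "dgdtn" already present; 0 new (none)
  "dgdtmjmycdk" → prefix "dgdt" already present; 7 new (m, j, m, y, c, d, k)
Total nodes = 7 + 5 + 7 + 7 + 4 + 1 + 3 + 5 + 1 + 0 + 7 = 47

47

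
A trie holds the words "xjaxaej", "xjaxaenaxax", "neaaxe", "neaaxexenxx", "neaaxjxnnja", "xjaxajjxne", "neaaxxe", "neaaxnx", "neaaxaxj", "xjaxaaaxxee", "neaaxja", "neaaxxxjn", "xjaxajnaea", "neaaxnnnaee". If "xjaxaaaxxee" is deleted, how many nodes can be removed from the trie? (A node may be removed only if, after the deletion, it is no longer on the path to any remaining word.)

A node on "xjaxaaaxxee"'s path can go only if nothing else ends at it or branches off below it.
The suffix "aaxxee" (6 nodes) is used only by "xjaxaaaxxee"; the node for "xjaxa" still has the child "e", so pruning stops there.
Nodes removed: 6

6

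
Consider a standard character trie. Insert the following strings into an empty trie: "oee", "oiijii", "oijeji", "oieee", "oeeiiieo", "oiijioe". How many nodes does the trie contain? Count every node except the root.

Trie structure (* marks end of a word):
(root)
└─ o
   ├─ e
   │  └─ e *
   │     └─ i
   │        └─ i
   │           └─ i
   │              └─ e
   │                 └─ o *
   └─ i
      ├─ e
      │  └─ e
      │     └─ e *
      ├─ i
      │  └─ j
      │     └─ i
      │        ├─ i *
      │        └─ o
      │           └─ e *
      └─ j
         └─ e
            └─ j
               └─ i *
Counting every labelled node above: 22.

22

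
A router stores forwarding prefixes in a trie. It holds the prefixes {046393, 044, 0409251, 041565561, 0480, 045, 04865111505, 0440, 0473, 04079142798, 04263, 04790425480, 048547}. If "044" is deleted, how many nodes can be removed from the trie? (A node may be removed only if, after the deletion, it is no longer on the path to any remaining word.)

0

After clearing the end-marker at "044", prune upward until reaching a node still needed by another word.
Every node on "044" is still needed (e.g. by "0440"), so nothing is freed.
Nodes removed: 0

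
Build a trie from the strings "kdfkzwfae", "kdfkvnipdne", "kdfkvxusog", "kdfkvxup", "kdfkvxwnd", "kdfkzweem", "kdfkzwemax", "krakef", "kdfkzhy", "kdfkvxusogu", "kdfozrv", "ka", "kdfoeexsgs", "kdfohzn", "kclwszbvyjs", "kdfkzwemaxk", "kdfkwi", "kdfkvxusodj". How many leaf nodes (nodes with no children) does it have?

16

A leaf is a node with no children — equivalently, the end of a word that is not a proper prefix of any other stored word.
Those words: "ka", "kclwszbvyjs", "kdfkvnipdne", "kdfkvxup", "kdfkvxusodj", "kdfkvxusogu", "kdfkvxwnd", "kdfkwi", "kdfkzhy", "kdfkzweem", "kdfkzwemaxk", "kdfkzwfae", "kdfoeexsgs", "kdfohzn", "kdfozrv", "krakef"
Leaf count: 16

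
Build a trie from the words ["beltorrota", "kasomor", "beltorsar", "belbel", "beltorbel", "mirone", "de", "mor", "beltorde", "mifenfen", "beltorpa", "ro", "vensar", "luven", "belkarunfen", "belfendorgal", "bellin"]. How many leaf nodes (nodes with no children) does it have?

17

A leaf is a node with no children — equivalently, the end of a word that is not a proper prefix of any other stored word.
Those words: "belbel", "belfendorgal", "belkarunfen", "bellin", "beltorbel", "beltorde", "beltorpa", "beltorrota", "beltorsar", "de", "kasomor", "luven", "mifenfen", "mirone", "mor", "ro", "vensar"
Leaf count: 17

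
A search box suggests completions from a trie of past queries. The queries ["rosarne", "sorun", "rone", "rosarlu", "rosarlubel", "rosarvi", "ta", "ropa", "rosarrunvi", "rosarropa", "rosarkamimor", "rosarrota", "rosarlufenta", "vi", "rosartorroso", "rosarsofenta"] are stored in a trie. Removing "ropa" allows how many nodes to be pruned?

A node on "ropa"'s path can go only if nothing else ends at it or branches off below it.
The suffix "pa" (2 nodes) is used only by "ropa"; the node for "ro" still has the child "s", so pruning stops there.
Nodes removed: 2

2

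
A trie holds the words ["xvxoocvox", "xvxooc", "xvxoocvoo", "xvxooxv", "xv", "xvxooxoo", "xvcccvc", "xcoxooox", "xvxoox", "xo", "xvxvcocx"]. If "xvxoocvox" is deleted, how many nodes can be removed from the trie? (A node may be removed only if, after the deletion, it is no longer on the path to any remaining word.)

A node on "xvxoocvox"'s path can go only if nothing else ends at it or branches off below it.
The suffix "x" (1 node) is used only by "xvxoocvox"; the node for "xvxoocvo" still has the child "o", so pruning stops there.
Nodes removed: 1

1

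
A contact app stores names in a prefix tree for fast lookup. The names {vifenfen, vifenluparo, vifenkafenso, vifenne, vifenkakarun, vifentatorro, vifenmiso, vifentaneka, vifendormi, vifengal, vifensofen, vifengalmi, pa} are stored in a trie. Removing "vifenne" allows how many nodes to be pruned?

2

A node on "vifenne"'s path can go only if nothing else ends at it or branches off below it.
The suffix "ne" (2 nodes) is used only by "vifenne"; the node for "vifen" still has the child "f", so pruning stops there.
Nodes removed: 2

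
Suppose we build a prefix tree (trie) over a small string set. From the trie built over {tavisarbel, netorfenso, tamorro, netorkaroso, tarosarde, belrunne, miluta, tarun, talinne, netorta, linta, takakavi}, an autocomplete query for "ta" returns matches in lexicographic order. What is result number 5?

Filter for "ta…" and sort: "takakavi", "talinne", "tamorro", "tarosarde", "tarun", "tavisarbel"
Position 5: tarun

tarun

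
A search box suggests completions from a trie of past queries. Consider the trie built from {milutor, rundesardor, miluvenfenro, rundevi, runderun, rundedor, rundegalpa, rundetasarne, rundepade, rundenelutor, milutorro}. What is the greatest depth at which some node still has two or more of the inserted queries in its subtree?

7

The deepest shared node is where two words last agree before diverging.
e.g. "milutor" and "milutorro" share the prefix "milutor" of length 7; no pair shares a longer one.
Longest shared-prefix length: 7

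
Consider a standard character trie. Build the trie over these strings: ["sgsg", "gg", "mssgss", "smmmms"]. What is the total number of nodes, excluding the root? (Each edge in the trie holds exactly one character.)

Count nodes per top-level branch (shared prefixes stored once):
  'g'-branch (gg): 2 nodes
  'm'-branch (mssgss): 6 nodes
  's'-branch (sgsg, smmmms): 9 nodes
Sum: 17

17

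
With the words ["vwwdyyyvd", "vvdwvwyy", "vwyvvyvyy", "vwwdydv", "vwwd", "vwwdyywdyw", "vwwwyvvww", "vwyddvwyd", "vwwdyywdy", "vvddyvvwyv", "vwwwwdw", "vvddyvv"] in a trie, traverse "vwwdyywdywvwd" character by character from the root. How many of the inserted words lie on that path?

3

Check each prefix of "vwwdyywdywvwd" against the stored set — each match is an end-marker on the path.
Prefixes of the query that are stored words: "vwwd", "vwwdyywdy", "vwwdyywdyw"
Count: 3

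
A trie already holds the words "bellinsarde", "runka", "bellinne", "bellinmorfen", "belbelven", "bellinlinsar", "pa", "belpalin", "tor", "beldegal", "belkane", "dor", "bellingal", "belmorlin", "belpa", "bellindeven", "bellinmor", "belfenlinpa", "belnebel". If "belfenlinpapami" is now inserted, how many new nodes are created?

The longest prefix of "belfenlinpapami" already in the trie is "belfenlinpa" (length 11).
So 15 − 11 = 4 new nodes.

4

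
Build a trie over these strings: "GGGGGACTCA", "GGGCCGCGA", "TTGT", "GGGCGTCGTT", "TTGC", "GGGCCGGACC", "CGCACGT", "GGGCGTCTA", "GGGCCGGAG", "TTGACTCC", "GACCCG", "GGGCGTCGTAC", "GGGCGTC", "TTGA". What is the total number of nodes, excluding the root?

Count nodes per top-level branch (shared prefixes stored once):
  'C'-branch (CGCACGT): 7 nodes
  'G'-branch (GACCCG, GGGCCGCGA, GGGCCGGACC, GGGCCGGAG, GGGCGTC, GGGCGTCGTAC, GGGCGTCGTT, GGGCGTCTA, GGGGGACTCA): 36 nodes
  'T'-branch (TTGA, TTGACTCC, TTGC, TTGT): 10 nodes
Sum: 53

53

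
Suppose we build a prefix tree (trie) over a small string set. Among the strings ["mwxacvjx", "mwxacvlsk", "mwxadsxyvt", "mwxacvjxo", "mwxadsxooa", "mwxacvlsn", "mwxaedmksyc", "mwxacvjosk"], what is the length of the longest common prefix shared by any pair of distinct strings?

8

Equivalently: take the maximum, over all pairs, of their longest common prefix length.
e.g. "mwxacvjx" and "mwxacvjxo" share the prefix "mwxacvjx" of length 8; no pair shares a longer one.
Longest shared-prefix length: 8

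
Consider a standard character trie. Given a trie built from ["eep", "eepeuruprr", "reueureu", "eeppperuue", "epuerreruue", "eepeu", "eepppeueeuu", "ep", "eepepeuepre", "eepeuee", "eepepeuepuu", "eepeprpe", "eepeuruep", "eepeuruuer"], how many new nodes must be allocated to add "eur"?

Walking "eur" from the root, the first 1 characters ("e") follow existing edges; "u" is the first miss.
New nodes needed: |"eur"| − 1 = 3 − 1 = 2.

2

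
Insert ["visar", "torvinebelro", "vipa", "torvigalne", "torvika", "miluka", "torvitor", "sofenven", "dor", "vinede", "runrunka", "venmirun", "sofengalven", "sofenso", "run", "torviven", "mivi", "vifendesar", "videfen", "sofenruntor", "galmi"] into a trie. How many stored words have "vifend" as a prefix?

1

Traverse to the node for "vifend", then collect every word in that subtree.
Matches: "vifendesar"
Count: 1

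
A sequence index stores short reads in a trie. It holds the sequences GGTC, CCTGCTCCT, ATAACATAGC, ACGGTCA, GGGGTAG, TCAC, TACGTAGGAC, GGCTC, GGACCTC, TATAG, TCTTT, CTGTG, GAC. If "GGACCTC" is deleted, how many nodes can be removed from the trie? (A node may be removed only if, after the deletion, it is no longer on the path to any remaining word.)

A node on "GGACCTC"'s path can go only if nothing else ends at it or branches off below it.
The suffix "ACCTC" (5 nodes) is used only by "GGACCTC"; the node for "GG" still has the child "T", so pruning stops there.
Nodes removed: 5

5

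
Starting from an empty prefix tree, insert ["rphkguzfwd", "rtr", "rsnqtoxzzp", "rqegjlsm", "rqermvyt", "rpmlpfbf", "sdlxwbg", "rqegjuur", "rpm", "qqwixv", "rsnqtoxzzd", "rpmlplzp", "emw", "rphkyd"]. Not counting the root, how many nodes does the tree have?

64

Trace insertions, counting only characters that open a new branch:
  "rphkguzfwd" → 10 new (r, p, h, k, g, u, z, f, w, d)
  "rtr" → prefix "r" already present; 2 new (t, r)
  "rsnqtoxzzp" → prefix "r" already present; 9 new (s, n, q, t, o, x, z, z, p)
  "rqegjlsm" → prefix "r" already present; 7 new (q, e, g, j, l, s, m)
  "rqermvyt" → prefix "rqe" already present; 5 new (r, m, v, y, t)
  "rpmlpfbf" → prefix "rp" already present; 6 new (m, l, p, f, b, f)
  "sdlxwbg" → 7 new (s, d, l, x, w, b, g)
  "rqegjuur" → prefix "rqegj" already present; 3 new (u, u, r)
  "rpm" → prefix "rpm" already present; 0 new (none)
  "qqwixv" → 6 new (q, q, w, i, x, v)
  "rsnqtoxzzd" → prefix "rsnqtoxzz" already present; 1 new (d)
  "rpmlplzp" → prefix "rpmlp" already present; 3 new (l, z, p)
  "emw" → 3 new (e, m, w)
  "rphkyd" → prefix "rphk" already present; 2 new (y, d)
Total nodes = 10 + 2 + 9 + 7 + 5 + 6 + 7 + 3 + 0 + 6 + 1 + 3 + 3 + 2 = 64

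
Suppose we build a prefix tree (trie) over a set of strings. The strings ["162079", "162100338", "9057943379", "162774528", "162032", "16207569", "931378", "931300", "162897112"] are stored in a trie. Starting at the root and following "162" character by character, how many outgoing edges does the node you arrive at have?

Follow the path "162" to its node, then look at its outgoing edges.
Distinct next characters after "162": 0, 1, 7, 8.
That node has 4 child edges.

4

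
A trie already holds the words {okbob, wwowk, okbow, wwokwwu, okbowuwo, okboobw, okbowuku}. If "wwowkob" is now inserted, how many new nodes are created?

2

The longest prefix of "wwowkob" already in the trie is "wwowk" (length 5).
New nodes needed: |"wwowkob"| − 5 = 7 − 5 = 2.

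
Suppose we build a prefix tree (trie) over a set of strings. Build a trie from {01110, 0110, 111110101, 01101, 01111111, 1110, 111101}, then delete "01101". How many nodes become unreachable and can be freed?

Walk "01101" from the leaf back toward the root, removing each node that no remaining word uses.
The suffix "1" (1 node) is used only by "01101"; "0110" is itself a stored word, so pruning stops there.
Nodes removed: 1

1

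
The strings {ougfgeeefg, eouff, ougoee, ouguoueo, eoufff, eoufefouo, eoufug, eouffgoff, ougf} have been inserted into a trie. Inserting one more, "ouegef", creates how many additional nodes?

The longest prefix of "ouegef" already in the trie is "ou" (length 2).
Each of the 4 remaining characters creates one node.

4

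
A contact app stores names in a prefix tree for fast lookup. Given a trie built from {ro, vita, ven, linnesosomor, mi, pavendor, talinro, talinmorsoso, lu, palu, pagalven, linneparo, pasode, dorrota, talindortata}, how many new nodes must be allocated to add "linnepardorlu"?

Walking "linnepardorlu" from the root, the first 8 characters ("linnepar") follow existing edges; "d" is the first miss.
So 13 − 8 = 5 new nodes.

5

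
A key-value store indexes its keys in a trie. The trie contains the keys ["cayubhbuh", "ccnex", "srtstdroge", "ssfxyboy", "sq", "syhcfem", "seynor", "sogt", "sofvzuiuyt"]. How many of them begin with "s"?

7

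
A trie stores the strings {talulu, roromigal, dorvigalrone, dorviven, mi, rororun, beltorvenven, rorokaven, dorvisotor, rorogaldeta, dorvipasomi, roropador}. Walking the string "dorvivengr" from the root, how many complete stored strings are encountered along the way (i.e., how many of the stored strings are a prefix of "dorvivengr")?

Check each prefix of "dorvivengr" against the stored set — each match is an end-marker on the path.
Prefixes of the query that are stored words: "dorviven"
Count: 1

1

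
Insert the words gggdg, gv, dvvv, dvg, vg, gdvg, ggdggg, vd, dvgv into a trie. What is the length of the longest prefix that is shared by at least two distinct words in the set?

3

Look for the deepest trie node that still has at least two words in its subtree.
"dvg" and "dvgv" agree on "dvg" (3 characters) before diverging; nothing deeper is shared.
Longest shared-prefix length: 3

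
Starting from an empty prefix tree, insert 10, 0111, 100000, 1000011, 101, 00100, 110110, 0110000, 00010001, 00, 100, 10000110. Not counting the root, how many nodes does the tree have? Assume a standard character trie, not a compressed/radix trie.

33

Count nodes per top-level branch (shared prefixes stored once):
  '0'-branch (00, 00010001, 00100, 0110000, 0111): 18 nodes
  '1'-branch (10, 100, 100000, 1000011, 10000110, 101, 110110): 15 nodes
Sum: 33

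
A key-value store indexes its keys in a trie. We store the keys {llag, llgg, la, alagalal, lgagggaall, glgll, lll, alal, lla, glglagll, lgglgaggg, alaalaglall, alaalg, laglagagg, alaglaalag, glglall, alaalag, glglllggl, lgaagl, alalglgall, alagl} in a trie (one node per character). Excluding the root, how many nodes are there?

79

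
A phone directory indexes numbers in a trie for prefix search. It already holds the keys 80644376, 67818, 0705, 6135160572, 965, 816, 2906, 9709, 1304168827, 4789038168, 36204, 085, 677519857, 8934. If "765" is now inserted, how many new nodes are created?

Nothing in the trie begins with "7"; the whole of "765" is new.
3 − 0 = 3 new nodes.

3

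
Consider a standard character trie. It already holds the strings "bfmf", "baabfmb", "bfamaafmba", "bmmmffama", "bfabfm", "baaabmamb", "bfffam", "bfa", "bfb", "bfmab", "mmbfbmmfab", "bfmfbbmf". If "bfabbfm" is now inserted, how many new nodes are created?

3

The longest prefix of "bfabbfm" already in the trie is "bfab" (length 4).
Each of the 3 remaining characters creates one node.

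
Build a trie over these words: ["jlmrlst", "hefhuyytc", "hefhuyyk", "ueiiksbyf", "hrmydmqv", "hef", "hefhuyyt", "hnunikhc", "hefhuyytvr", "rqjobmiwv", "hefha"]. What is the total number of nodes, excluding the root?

Trace insertions, counting only characters that open a new branch:
  "jlmrlst" → 7 new (j, l, m, r, l, s, t)
  "hefhuyytc" → 9 new (h, e, f, h, u, y, y, t, c)
  "hefhuyyk" → prefix "hefhuyy" already present; 1 new (k)
  "ueiiksbyf" → 9 new (u, e, i, i, k, s, b, y, f)
  "hrmydmqv" → prefix "h" already present; 7 new (r, m, y, d, m, q, v)
  "hef" → prefix "hef" already present; 0 new (none)
  "hefhuyyt" → prefix "hefhuyyt" already present; 0 new (none)
  "hnunikhc" → prefix "h" already present; 7 new (n, u, n, i, k, h, c)
  "hefhuyytvr" → prefix "hefhuyyt" already present; 2 new (v, r)
  "rqjobmiwv" → 9 new (r, q, j, o, b, m, i, w, v)
  "hefha" → prefix "hefh" already present; 1 new (a)
Total nodes = 7 + 9 + 1 + 9 + 7 + 0 + 0 + 7 + 2 + 9 + 1 = 52

52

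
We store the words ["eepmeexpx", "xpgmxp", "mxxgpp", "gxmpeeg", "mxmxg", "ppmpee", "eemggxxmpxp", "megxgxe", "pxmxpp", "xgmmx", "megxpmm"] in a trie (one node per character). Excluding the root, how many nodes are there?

Count nodes per top-level branch (shared prefixes stored once):
  'e'-branch (eemggxxmpxp, eepmeexpx): 18 nodes
  'g'-branch (gxmpeeg): 7 nodes
  'm'-branch (megxgxe, megxpmm, mxmxg, mxxgpp): 18 nodes
  'p'-branch (ppmpee, pxmxpp): 11 nodes
  'x'-branch (xgmmx, xpgmxp): 10 nodes
Sum: 64

64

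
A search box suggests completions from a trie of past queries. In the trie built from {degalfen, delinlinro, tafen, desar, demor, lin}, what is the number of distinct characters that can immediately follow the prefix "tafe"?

1

The children of the "tafe" node are the distinct next characters among strings starting with "tafe".
Distinct next characters after "tafe": n.
That node has 1 child edge.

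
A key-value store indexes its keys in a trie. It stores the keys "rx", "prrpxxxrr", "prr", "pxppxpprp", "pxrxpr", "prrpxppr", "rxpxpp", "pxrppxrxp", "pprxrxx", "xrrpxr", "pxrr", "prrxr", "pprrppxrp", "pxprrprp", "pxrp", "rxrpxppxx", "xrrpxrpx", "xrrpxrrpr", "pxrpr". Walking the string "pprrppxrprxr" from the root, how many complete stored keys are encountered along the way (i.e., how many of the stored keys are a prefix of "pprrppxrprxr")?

1

Traverse "pprrppxrprxr" character by character; count nodes along the way that are marked as word ends.
Prefixes of the query that are stored words: "pprrppxrp"
Count: 1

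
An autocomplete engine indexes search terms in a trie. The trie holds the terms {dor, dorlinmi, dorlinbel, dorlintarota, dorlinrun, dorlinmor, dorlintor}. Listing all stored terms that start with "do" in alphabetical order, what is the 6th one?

DFS of the "do" subtree visits, in order: "dor", "dorlinbel", "dorlinmi", "dorlinmor", "dorlinrun", "dorlintarota", "dorlintor"
The 6th is dorlintarota.

dorlintarota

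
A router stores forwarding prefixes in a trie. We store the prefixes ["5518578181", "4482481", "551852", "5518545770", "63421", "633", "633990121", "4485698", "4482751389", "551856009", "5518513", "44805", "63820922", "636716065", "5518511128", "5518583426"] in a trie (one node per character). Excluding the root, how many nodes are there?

Count nodes per top-level branch (shared prefixes stored once):
  '4'-branch (44805, 4482481, 4482751389, 4485698): 19 nodes
  '5'-branch (5518511128, 5518513, 551852, 5518545770, 551856009, 5518578181, 5518583426): 31 nodes
  '6'-branch (633, 633990121, 63421, 636716065, 63820922): 25 nodes
Sum: 75

75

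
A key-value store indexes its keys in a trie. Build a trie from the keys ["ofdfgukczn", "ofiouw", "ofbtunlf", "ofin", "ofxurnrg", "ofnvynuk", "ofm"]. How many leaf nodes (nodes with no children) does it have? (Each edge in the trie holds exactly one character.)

Leaves are exactly the stored words that no other stored word extends.
Those words: "ofbtunlf", "ofdfgukczn", "ofin", "ofiouw", "ofm", "ofnvynuk", "ofxurnrg"
Leaf count: 7

7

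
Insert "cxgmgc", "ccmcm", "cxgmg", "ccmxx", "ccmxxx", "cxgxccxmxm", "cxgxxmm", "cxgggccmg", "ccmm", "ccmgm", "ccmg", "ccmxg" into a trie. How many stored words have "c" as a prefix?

Filter for entries beginning with "c":
Words under "c": ccmcm, ccmg, ccmgm, ccmm, ccmxg, ccmxx, ccmxxx, cxgggccmg, cxgmg, cxgmgc, cxgxccxmxm, cxgxxmm
Count: 12

12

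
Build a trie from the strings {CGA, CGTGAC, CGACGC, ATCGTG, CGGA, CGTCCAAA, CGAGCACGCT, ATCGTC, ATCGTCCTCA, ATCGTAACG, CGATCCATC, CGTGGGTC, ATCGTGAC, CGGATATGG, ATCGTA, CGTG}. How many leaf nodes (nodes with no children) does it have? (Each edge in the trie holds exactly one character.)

A leaf is a node with no children — equivalently, the end of a word that is not a proper prefix of any other stored word.
Those words: "ATCGTAACG", "ATCGTCCTCA", "ATCGTGAC", "CGACGC", "CGAGCACGCT", "CGATCCATC", "CGGATATGG", "CGTCCAAA", "CGTGAC", "CGTGGGTC"
Leaf count: 10

10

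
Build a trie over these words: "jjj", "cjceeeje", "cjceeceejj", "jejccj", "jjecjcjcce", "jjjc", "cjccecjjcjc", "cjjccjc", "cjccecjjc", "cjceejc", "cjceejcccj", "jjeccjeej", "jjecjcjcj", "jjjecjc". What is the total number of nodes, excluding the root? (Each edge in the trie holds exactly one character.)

58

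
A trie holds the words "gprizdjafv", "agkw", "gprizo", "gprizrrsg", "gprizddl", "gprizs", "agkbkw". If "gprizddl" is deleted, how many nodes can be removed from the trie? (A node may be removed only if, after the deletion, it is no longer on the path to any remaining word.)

A node on "gprizddl"'s path can go only if nothing else ends at it or branches off below it.
The suffix "dl" (2 nodes) is used only by "gprizddl"; the node for "gprizd" still has the child "j", so pruning stops there.
Nodes removed: 2

2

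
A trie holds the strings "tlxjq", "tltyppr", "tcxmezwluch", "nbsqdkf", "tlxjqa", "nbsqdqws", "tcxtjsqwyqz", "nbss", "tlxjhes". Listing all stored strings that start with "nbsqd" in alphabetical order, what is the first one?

nbsqdkf

Words with prefix "nbsqd", in lexicographic order: "nbsqdkf", "nbsqdqws"
The 1st is nbsqdkf.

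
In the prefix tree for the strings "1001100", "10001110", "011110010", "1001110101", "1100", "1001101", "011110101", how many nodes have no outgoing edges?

7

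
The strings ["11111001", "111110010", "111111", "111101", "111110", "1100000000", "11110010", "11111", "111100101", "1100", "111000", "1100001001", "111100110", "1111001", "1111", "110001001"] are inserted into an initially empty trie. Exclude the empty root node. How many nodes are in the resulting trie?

37

Insert word by word; a character creates a node only if that edge doesn't already exist:
  "11111001" → 8 new (1, 1, 1, 1, 1, 0, 0, 1)
  "111110010" → prefix "11111001" already present; 1 new (0)
  "111111" → prefix "11111" already present; 1 new (1)
  "111101" → prefix "1111" already present; 2 new (0, 1)
  "111110" → prefix "111110" already present; 0 new (none)
  "1100000000" → prefix "11" already present; 8 new (0, 0, 0, 0, 0, 0, 0, 0)
  "11110010" → prefix "11110" already present; 3 new (0, 1, 0)
  "11111" → prefix "11111" already present; 0 new (none)
  "111100101" → prefix "11110010" already present; 1 new (1)
  "1100" → prefix "1100" already present; 0 new (none)
  "111000" → prefix "111" already present; 3 new (0, 0, 0)
  "1100001001" → prefix "110000" already present; 4 new (1, 0, 0, 1)
  "111100110" → prefix "1111001" already present; 2 new (1, 0)
  "1111001" → prefix "1111001" already present; 0 new (none)
  "1111" → prefix "1111" already present; 0 new (none)
  "110001001" → prefix "11000" already present; 4 new (1, 0, 0, 1)
Total nodes = 8 + 1 + 1 + 2 + 0 + 8 + 3 + 0 + 1 + 0 + 3 + 4 + 2 + 0 + 0 + 4 = 37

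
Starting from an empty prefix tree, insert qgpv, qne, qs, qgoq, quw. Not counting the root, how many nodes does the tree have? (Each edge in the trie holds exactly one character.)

11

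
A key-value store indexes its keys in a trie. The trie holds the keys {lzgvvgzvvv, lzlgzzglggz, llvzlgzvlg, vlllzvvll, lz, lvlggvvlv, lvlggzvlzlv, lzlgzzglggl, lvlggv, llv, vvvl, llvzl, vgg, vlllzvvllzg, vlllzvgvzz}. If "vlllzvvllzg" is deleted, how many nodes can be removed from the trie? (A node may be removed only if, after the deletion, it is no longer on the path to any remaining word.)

After clearing the end-marker at "vlllzvvllzg", prune upward until reaching a node still needed by another word.
The suffix "zg" (2 nodes) is used only by "vlllzvvllzg"; "vlllzvvll" is itself a stored word, so pruning stops there.
Nodes removed: 2

2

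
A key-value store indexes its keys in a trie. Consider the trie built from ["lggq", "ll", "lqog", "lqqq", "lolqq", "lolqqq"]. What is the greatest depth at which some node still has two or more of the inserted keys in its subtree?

5

Look for the deepest trie node that still has at least two words in its subtree.
"lolqq" and "lolqqq" agree on "lolqq" (5 characters) before diverging; nothing deeper is shared.
Longest shared-prefix length: 5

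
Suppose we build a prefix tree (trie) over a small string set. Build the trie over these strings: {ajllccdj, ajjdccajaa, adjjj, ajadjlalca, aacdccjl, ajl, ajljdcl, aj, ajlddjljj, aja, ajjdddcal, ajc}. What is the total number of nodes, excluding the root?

51

For each word, the new-node count is its length minus the longest prefix already in the trie:
  "ajllccdj" → 8 new (a, j, l, l, c, c, d, j)
  "ajjdccajaa" → prefix "aj" already present; 8 new (j, d, c, c, a, j, a, a)
  "adjjj" → prefix "a" already present; 4 new (d, j, j, j)
  "ajadjlalca" → prefix "aj" already present; 8 new (a, d, j, l, a, l, c, a)
  "aacdccjl" → prefix "a" already present; 7 new (a, c, d, c, c, j, l)
  "ajl" → prefix "ajl" already present; 0 new (none)
  "ajljdcl" → prefix "ajl" already present; 4 new (j, d, c, l)
  "aj" → prefix "aj" already present; 0 new (none)
  "ajlddjljj" → prefix "ajl" already present; 6 new (d, d, j, l, j, j)
  "aja" → prefix "aja" already present; 0 new (none)
  "ajjdddcal" → prefix "ajjd" already present; 5 new (d, d, c, a, l)
  "ajc" → prefix "aj" already present; 1 new (c)
Total nodes = 8 + 8 + 4 + 8 + 7 + 0 + 4 + 0 + 6 + 0 + 5 + 1 = 51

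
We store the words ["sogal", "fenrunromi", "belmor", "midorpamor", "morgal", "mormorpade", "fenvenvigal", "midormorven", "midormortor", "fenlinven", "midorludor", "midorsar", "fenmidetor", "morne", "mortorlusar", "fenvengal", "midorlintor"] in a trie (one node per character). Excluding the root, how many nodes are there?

99

Count nodes per top-level branch (shared prefixes stored once):
  'b'-branch (belmor): 6 nodes
  'f'-branch (fenlinven, fenmidetor, fenrunromi, fenvengal, fenvenvigal): 34 nodes
  'm'-branch (midorlintor, midorludor, midormortor, midormorven, midorpamor, midorsar, morgal, mormorpade, morne, mortorlusar): 54 nodes
  's'-branch (sogal): 5 nodes
Sum: 99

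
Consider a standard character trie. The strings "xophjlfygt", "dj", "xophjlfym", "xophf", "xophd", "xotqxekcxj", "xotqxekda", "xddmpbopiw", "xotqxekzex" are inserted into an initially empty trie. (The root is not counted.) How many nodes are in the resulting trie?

37

Insert word by word; a character creates a node only if that edge doesn't already exist:
  "xophjlfygt" → 10 new (x, o, p, h, j, l, f, y, g, t)
  "dj" → 2 new (d, j)
  "xophjlfym" → prefix "xophjlfy" already present; 1 new (m)
  "xophf" → prefix "xoph" already present; 1 new (f)
  "xophd" → prefix "xoph" already present; 1 new (d)
  "xotqxekcxj" → prefix "xo" already present; 8 new (t, q, x, e, k, c, x, j)
  "xotqxekda" → prefix "xotqxek" already present; 2 new (d, a)
  "xddmpbopiw" → prefix "x" already present; 9 new (d, d, m, p, b, o, p, i, w)
  "xotqxekzex" → prefix "xotqxek" already present; 3 new (z, e, x)
Total nodes = 10 + 2 + 1 + 1 + 1 + 8 + 2 + 9 + 3 = 37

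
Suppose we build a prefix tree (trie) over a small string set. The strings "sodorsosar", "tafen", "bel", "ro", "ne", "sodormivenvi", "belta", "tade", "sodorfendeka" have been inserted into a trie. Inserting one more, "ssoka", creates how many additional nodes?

"s" is already a path in the trie; the remaining "soka" must be added.
Each of the 4 remaining characters creates one node.

4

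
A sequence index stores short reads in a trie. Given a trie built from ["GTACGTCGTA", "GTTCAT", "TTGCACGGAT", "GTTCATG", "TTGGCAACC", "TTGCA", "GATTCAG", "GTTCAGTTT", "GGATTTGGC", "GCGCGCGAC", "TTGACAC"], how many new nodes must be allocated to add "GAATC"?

3

Walking "GAATC" from the root, the first 2 characters ("GA") follow existing edges; "A" is the first miss.
So 5 − 2 = 3 new nodes.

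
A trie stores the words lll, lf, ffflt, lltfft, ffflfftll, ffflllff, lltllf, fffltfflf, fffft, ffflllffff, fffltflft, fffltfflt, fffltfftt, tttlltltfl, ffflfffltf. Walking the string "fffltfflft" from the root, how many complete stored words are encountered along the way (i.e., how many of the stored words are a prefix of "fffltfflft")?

2

Walk "fffltfflft" from the root; an end-of-word marker is hit whenever a stored word is a prefix of "fffltfflft".
Prefixes of the query that are stored words: "ffflt", "fffltfflf"
Count: 2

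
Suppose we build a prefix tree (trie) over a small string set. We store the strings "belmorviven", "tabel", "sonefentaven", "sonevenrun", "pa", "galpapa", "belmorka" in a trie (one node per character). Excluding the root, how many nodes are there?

45

Trace insertions, counting only characters that open a new branch:
  "belmorviven" → 11 new (b, e, l, m, o, r, v, i, v, e, n)
  "tabel" → 5 new (t, a, b, e, l)
  "sonefentaven" → 12 new (s, o, n, e, f, e, n, t, a, v, e, n)
  "sonevenrun" → prefix "sone" already present; 6 new (v, e, n, r, u, n)
  "pa" → 2 new (p, a)
  "galpapa" → 7 new (g, a, l, p, a, p, a)
  "belmorka" → prefix "belmor" already present; 2 new (k, a)
Total nodes = 11 + 5 + 12 + 6 + 2 + 7 + 2 = 45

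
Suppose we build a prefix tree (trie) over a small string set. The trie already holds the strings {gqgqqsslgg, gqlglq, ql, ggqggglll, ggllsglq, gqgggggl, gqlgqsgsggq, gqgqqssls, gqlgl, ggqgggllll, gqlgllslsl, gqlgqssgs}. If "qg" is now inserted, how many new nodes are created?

The longest prefix of "qg" already in the trie is "q" (length 1).
Each of the 1 remaining characters creates one node.

1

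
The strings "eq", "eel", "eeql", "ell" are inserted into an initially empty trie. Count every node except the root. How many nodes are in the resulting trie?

Trace insertions, counting only characters that open a new branch:
  "eq" → 2 new (e, q)
  "eel" → prefix "e" already present; 2 new (e, l)
  "eeql" → prefix "ee" already present; 2 new (q, l)
  "ell" → prefix "e" already present; 2 new (l, l)
Total nodes = 2 + 2 + 2 + 2 = 8

8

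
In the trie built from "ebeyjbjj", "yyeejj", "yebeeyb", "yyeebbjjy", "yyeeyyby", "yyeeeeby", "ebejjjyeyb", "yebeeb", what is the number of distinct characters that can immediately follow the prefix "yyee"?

4

The children of the "yyee" node are the distinct next characters among strings starting with "yyee".
Characters that immediately follow "yyee" among the stored strings: {b, e, j, y}.
That node has 4 child edges.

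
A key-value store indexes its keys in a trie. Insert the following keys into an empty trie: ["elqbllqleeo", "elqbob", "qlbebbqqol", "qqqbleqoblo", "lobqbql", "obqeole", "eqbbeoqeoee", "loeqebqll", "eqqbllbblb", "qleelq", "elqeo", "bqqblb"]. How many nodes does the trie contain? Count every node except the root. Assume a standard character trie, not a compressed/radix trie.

84

For each word, the new-node count is its length minus the longest prefix already in the trie:
  "elqbllqleeo" → 11 new (e, l, q, b, l, l, q, l, e, e, o)
  "elqbob" → prefix "elqb" already present; 2 new (o, b)
  "qlbebbqqol" → 10 new (q, l, b, e, b, b, q, q, o, l)
  "qqqbleqoblo" → prefix "q" already present; 10 new (q, q, b, l, e, q, o, b, l, o)
  "lobqbql" → 7 new (l, o, b, q, b, q, l)
  "obqeole" → 7 new (o, b, q, e, o, l, e)
  "eqbbeoqeoee" → prefix "e" already present; 10 new (q, b, b, e, o, q, e, o, e, e)
  "loeqebqll" → prefix "lo" already present; 7 new (e, q, e, b, q, l, l)
  "eqqbllbblb" → prefix "eq" already present; 8 new (q, b, l, l, b, b, l, b)
  "qleelq" → prefix "ql" already present; 4 new (e, e, l, q)
  "elqeo" → prefix "elq" already present; 2 new (e, o)
  "bqqblb" → 6 new (b, q, q, b, l, b)
Total nodes = 11 + 2 + 10 + 10 + 7 + 7 + 10 + 7 + 8 + 4 + 2 + 6 = 84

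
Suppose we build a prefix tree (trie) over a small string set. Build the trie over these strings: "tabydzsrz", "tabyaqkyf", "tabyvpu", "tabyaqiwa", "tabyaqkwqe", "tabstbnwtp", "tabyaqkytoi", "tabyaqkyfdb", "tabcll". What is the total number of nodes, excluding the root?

38

Count nodes per top-level branch (shared prefixes stored once):
  't'-branch (tabcll, tabstbnwtp, tabyaqiwa, tabyaqkwqe, tabyaqkyf, tabyaqkyfdb, tabyaqkytoi, tabydzsrz, tabyvpu): 38 nodes
Sum: 38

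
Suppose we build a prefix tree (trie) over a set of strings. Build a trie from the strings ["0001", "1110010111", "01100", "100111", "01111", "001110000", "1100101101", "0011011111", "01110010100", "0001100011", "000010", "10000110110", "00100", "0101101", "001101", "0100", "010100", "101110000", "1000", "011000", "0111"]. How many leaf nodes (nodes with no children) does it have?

16

A leaf is a node with no children — equivalently, the end of a word that is not a proper prefix of any other stored word.
Those words: "000010", "0001100011", "00100", "0011011111", "001110000", "0100", "010100", "0101101", "011000", "01110010100", "01111", "10000110110", "100111", "101110000", "1100101101", "1110010111"
Leaf count: 16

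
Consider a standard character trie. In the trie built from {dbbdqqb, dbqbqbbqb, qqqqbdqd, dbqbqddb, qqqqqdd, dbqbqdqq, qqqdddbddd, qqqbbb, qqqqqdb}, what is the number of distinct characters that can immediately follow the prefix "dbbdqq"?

Follow the path "dbbdqq" to its node, then look at its outgoing edges.
Distinct next characters after "dbbdqq": b.
That node has 1 child edge.

1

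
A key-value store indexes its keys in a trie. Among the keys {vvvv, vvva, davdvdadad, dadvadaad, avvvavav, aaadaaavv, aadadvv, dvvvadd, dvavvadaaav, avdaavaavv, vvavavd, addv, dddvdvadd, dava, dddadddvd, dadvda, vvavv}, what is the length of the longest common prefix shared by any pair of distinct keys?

4

The deepest shared node is where two words last agree before diverging.
"dadvadaad" and "dadvda" agree on "dadv" (4 characters) before diverging; nothing deeper is shared.
Longest shared-prefix length: 4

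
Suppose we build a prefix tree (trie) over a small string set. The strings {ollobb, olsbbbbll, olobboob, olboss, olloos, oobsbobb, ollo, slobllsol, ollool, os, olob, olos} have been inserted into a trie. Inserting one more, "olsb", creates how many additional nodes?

0

"olsb" is already a full path in the trie; only an end-marker is added.
No new nodes are needed: 0.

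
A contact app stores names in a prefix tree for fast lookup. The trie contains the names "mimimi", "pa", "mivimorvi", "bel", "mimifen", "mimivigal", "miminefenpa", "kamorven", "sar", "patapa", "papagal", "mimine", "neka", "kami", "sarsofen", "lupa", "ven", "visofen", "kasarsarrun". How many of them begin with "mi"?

6

Filter for entries beginning with "mi":
Matches: "mimifen", "mimimi", "mimine", "miminefenpa", "mimivigal", "mivimorvi"
Count: 6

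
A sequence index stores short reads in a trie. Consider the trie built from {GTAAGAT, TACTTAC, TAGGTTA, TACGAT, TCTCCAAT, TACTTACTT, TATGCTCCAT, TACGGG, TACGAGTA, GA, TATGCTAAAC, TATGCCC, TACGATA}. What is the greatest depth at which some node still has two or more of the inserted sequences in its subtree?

7

Equivalently: take the maximum, over all pairs, of their longest common prefix length.
"TACTTAC" and "TACTTACTT" agree on "TACTTAC" (7 characters) before diverging; nothing deeper is shared.
Longest shared-prefix length: 7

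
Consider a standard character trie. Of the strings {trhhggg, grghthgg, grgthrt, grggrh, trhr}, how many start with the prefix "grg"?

3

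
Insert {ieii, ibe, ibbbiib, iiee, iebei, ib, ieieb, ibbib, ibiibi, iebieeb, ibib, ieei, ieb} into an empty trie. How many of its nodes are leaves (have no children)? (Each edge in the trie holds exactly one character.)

11

A leaf is a node with no children — equivalently, the end of a word that is not a proper prefix of any other stored word.
Those words: "ibbbiib", "ibbib", "ibe", "ibib", "ibiibi", "iebei", "iebieeb", "ieei", "ieieb", "ieii", "iiee"
Leaf count: 11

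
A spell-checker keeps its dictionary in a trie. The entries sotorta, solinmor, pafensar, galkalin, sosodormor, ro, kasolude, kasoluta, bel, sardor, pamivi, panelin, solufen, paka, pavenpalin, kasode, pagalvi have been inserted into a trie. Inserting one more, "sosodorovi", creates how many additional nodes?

3

Walking "sosodorovi" from the root, the first 7 characters ("sosodor") follow existing edges; "o" is the first miss.
Each of the 3 remaining characters creates one node.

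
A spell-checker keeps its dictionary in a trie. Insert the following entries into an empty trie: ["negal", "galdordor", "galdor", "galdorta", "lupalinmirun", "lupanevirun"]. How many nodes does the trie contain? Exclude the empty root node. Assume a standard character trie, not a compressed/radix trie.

For each word, the new-node count is its length minus the longest prefix already in the trie:
  "negal" → 5 new (n, e, g, a, l)
  "galdordor" → 9 new (g, a, l, d, o, r, d, o, r)
  "galdor" → prefix "galdor" already present; 0 new (none)
  "galdorta" → prefix "galdor" already present; 2 new (t, a)
  "lupalinmirun" → 12 new (l, u, p, a, l, i, n, m, i, r, u, n)
  "lupanevirun" → prefix "lupa" already present; 7 new (n, e, v, i, r, u, n)
Total nodes = 5 + 9 + 0 + 2 + 12 + 7 = 35

35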